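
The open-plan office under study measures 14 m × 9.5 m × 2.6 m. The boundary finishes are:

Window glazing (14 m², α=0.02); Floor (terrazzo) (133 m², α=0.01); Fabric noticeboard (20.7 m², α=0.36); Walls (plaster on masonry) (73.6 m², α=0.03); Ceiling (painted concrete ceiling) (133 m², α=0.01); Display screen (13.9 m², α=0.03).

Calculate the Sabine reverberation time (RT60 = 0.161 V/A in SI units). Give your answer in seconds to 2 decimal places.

Summing Sᵢαᵢ: 0.280 + 1.330 + 7.452 + 2.208 + 1.330 + 0.417 → A = 13.017 sabins.
V = 14·9.5·2.6 = 345.8 m³.
Sabine: RT60 = 0.161 × 345.8 / 13.017 = 4.28 s.

4.28 s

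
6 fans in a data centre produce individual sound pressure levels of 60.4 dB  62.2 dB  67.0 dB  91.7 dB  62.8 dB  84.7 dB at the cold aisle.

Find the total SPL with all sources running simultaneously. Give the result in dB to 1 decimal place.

92.5 dB

Σ 10^(Lᵢ/10) = 1.784e+09.
Back to dB: 10·log₁₀ Σ = 92.5 dB.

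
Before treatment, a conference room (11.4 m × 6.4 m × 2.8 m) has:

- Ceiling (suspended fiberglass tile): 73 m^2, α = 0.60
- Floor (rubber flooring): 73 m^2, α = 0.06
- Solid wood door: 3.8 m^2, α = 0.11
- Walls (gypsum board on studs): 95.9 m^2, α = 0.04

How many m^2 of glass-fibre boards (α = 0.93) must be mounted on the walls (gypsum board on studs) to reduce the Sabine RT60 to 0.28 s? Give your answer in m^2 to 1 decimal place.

73.1

Summing Sᵢαᵢ: 43.800 + 4.380 + 0.418 + 3.836 → A₁ = 52.434 sabins.
V = 204.288 m³. Target absorption A₂ = 0.161 × 204.288 / 0.28 = 117.466 sabins.
Absorption to add: 117.466 − 52.434 = 65.032 sabins.
Each m^2 of panel replacing the walls (gypsum board on studs) adds (0.93 − 0.04) = 0.89 sabins.
Area = ΔA/Δα = 65.032/0.89 = 73.1 m^2.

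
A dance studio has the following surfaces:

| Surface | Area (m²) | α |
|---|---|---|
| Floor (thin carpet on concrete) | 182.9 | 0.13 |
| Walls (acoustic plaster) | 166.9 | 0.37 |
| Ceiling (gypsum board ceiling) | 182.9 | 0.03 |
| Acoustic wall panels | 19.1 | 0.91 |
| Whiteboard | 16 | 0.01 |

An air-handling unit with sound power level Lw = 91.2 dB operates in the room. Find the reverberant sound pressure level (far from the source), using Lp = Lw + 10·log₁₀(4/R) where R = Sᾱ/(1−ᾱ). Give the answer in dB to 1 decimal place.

75.9 dB

A = 108.558 sabins; S = 567.8 m².
ᾱ = 108.558/567.8 = 0.1912; R = Sᾱ/(1−ᾱ) = 108.558/(1−0.1912) = 134.221 m².
Lp = 91.2 + 10·log₁₀(4/134.221) = 91.2 + (-15.26) = 75.9 dB.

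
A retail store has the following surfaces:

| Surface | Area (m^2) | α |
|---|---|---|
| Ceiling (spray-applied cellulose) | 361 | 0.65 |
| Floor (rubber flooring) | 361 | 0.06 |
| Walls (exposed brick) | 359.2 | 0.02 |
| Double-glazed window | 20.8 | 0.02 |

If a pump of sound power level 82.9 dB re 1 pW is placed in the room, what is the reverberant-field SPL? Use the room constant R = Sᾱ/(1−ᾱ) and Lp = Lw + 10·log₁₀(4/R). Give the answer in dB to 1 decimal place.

Σ(Sᵢαᵢ) = 361×0.65 + 361×0.06 + 359.2×0.02 + 20.8×0.02 = 263.910; total area S = 1102.0 m^2.
ᾱ = 0.2395, so room constant R = A/(1−ᾱ) = 347.022 m^2.
Lp = 82.9 + 10·log₁₀(4/347.022) = 82.9 + (-19.38) = 63.5 dB.

63.5 dB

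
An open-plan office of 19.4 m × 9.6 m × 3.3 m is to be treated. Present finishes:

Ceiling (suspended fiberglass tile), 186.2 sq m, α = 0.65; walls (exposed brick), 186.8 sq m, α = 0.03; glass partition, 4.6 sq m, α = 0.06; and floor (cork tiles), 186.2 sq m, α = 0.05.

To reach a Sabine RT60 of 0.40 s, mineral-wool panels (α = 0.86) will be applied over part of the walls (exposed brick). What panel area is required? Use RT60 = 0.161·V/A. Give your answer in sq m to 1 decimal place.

Equivalent absorption area: A₁ = 186.2*0.65 + 186.8*0.03 + 4.6*0.06 + 186.2*0.05 = 136.220 sq m.
Required A₂ = 0.161·614.592/0.40 = 247.373 sabins.
ΔA needed = 247.373 − 136.220 = 111.153 sabins.
Net gain per sq m: Δα = 0.86 − 0.03 = 0.83.
Area = ΔA/Δα = 111.153/0.83 = 133.9 sq m.

133.9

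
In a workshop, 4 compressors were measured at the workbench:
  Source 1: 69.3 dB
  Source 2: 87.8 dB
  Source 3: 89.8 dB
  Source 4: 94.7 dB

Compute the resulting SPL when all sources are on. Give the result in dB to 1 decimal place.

96.5 dB

Converting to relative power and adding: 10^(69.3/10) + 10^(87.8/10) + 10^(89.8/10) + 10^(94.7/10) = 4.517e+09.
Combined level = 10 log₁₀(4.517e+09) = 96.5 dB.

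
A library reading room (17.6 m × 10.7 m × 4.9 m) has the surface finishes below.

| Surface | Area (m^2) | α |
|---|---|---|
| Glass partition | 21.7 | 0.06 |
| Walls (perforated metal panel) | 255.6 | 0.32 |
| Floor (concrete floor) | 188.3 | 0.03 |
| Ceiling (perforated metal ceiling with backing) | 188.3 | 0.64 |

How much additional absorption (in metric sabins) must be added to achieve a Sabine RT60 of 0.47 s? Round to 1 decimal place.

Total absorption A₁ = 21.7×0.06 + 255.6×0.32 + 188.3×0.03 + 188.3×0.64
  = 1.302 + 81.792 + 5.649 + 120.512 = 209.255 m^2 sabins.
V = 922.768 m³. Required absorption A₂ = 0.161 × 922.768 / 0.47 = 316.097 sabins.
ΔA = A₂ − A₁ = 316.097 − 209.255 = 106.8 sabins.

106.8 sabins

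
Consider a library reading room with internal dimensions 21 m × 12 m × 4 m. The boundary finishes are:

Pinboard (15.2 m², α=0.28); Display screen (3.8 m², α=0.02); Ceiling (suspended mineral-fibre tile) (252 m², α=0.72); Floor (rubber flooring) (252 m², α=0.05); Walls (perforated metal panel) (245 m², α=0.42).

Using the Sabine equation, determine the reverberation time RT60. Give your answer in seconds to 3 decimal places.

0.539 sec

Summing Sᵢαᵢ: 4.256 + 0.076 + 181.440 + 12.600 + 102.900 → A = 301.272 sabins.
V = 21·12·4 = 1008 m³.
RT60 = 0.161 · V / A = 0.161 × 1008 / 301.272 = 0.539 s.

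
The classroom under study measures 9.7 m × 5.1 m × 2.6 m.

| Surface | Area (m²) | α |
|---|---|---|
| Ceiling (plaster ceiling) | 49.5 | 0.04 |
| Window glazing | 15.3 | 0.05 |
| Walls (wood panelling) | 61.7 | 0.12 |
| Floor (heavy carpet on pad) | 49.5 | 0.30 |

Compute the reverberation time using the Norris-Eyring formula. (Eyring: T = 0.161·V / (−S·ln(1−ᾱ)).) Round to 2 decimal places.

0.77 sec

S = Σ Sᵢ = 176.0 m².
Absorption A = 49.5×0.04 + 15.3×0.05 + 61.7×0.12 + 49.5×0.30 = 24.999 sabins.
ᾱ = 24.999 / 176.0 = 0.1420.
−S·ln(1−ᾱ) = −176.0 × ln(1 − 0.1420) = 26.955.
V = 9.7 × 5.1 × 2.6 = 128.622 m³.
RT60 = 0.161 × 128.622 / 26.955 = 0.77 s.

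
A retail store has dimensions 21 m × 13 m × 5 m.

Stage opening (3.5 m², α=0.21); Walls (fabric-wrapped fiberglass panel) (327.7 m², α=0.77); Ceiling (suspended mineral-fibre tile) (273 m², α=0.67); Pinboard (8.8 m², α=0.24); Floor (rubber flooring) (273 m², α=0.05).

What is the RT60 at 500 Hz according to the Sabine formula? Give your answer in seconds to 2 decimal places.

0.49 seconds

Summing Sᵢαᵢ: 0.735 + 252.329 + 182.910 + 2.112 + 13.650 → A = 451.736 sabins.
Room volume: 1365 m³.
T = 0.161 V/A = 0.161·1365/451.736 = 0.49 s.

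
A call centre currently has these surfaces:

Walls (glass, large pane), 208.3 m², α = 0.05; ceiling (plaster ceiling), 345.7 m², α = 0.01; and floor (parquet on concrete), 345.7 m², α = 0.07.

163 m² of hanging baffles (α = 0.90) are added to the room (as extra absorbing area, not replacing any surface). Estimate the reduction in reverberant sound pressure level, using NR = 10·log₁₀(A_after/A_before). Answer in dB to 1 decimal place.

Total absorption A_before = 208.3×0.05 + 345.7×0.01 + 345.7×0.07
  = 10.415 + 3.457 + 24.199 = 38.071 m² sabins.
Added absorption = 163 × 0.90 = 146.700 sabins.
New total A_after = 184.771 sabins.
Reduction = 10 log₁₀(A_after/A_before) = 10 log₁₀(4.8533) = 6.9 dB.

6.9 dB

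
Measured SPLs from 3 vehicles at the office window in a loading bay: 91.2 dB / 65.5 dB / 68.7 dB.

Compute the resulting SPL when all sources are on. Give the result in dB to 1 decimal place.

91.2 dB

Σ 10^(Lᵢ/10) = 1.329e+09.
Back to dB: 10·log₁₀ Σ = 91.2 dB.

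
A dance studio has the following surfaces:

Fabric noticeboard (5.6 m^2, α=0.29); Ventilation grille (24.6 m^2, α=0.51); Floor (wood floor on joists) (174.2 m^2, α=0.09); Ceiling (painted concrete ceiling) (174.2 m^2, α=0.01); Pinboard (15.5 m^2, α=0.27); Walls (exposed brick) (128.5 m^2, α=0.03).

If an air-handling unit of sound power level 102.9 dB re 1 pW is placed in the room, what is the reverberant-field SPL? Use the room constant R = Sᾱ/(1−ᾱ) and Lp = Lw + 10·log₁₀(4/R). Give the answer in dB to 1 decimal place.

92.6 dB

A = 39.630 sabins; S = 522.6 m^2.
ᾱ = 39.630/522.6 = 0.0758; R = Sᾱ/(1−ᾱ) = 39.630/(1−0.0758) = 42.880 m^2.
Lp = Lw + 10 log₁₀(4/R) = 102.9 -10.30 = 92.6 dB.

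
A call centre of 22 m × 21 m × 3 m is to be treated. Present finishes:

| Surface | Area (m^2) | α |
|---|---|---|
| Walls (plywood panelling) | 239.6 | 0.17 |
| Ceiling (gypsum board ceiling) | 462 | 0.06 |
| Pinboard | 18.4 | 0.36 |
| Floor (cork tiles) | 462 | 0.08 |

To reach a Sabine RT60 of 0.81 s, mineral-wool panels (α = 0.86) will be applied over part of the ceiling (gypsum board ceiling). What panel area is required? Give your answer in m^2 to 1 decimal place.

A₁ = Σ Sᵢαᵢ = 239.6·0.17 + 462·0.06 + 18.4·0.36 + 462·0.08 = 112.036 sabins.
Required A₂ = 0.161·1386/0.81 = 275.489 sabins.
Absorption to add: 275.489 − 112.036 = 163.453 sabins.
Each m^2 of panel replacing the ceiling (gypsum board ceiling) adds (0.86 − 0.06) = 0.80 sabins.
Area = ΔA/Δα = 163.453/0.80 = 204.3 m^2.

204.3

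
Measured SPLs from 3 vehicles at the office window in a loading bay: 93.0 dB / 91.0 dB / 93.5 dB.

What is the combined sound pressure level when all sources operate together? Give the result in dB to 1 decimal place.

Σ 10^(Lᵢ/10) = 5.493e+09.
Combined level = 10 log₁₀(5.493e+09) = 97.4 dB.

97.4 dB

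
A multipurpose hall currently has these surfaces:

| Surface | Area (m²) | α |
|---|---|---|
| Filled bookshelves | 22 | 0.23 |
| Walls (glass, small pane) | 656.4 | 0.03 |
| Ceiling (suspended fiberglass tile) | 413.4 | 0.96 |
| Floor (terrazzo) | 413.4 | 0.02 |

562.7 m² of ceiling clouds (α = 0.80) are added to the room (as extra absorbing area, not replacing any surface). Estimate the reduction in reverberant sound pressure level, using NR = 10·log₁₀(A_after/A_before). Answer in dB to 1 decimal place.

A_before = Σ Sᵢαᵢ = 22×0.23 + 656.4×0.03 + 413.4×0.96 + 413.4×0.02 = 429.884 sabins.
Added absorption = 562.7 × 0.80 = 450.160 sabins.
A_after = 429.884 + 450.160 = 880.044 sabins.
Reduction = 10 log₁₀(A_after/A_before) = 10 log₁₀(2.0472) = 3.1 dB.

3.1 dB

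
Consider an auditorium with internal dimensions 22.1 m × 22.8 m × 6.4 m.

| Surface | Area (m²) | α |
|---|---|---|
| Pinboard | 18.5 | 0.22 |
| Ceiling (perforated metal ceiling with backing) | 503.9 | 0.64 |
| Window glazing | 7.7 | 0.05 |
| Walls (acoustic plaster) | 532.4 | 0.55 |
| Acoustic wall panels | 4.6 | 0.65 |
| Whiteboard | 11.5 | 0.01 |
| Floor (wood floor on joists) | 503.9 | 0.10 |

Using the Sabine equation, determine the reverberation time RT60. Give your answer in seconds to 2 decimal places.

Total absorption A = 18.5·0.22 + 503.9·0.64 + 7.7·0.05 + 532.4·0.55 + 4.6·0.65 + 11.5·0.01 + 503.9·0.10
  = 4.070 + 322.496 + 0.385 + 292.820 + 2.990 + 0.115 + 50.390 = 673.266 m² sabins.
V = 22.1·22.8·6.4 = 3224.832 m³.
Sabine: RT60 = 0.161 × 3224.832 / 673.266 = 0.77 s.

0.77 sec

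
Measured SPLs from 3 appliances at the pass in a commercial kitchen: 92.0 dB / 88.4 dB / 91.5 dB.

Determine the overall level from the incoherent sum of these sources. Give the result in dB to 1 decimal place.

95.7 dB

Sum in the linear (power) domain: Σ 10^(Lᵢ/10) = 10^(92.0/10) + 10^(88.4/10) + 10^(91.5/10) = 3.689e+09.
Back to dB: 10·log₁₀ Σ = 95.7 dB.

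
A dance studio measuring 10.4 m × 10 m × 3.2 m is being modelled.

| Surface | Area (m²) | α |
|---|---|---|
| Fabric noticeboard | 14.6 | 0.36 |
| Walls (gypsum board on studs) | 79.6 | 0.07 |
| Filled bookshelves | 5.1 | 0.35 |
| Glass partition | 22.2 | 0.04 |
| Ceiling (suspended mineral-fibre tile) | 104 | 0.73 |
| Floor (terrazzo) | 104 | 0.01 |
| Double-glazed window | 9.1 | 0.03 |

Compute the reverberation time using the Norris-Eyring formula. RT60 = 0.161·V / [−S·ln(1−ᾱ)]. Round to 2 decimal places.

0.51 s

Total surface area S = 14.6 + 79.6 + 5.1 + 22.2 + 104 + 104 + 9.1 = 338.6 m².
Absorption A = 14.6·0.36 + 79.6·0.07 + 5.1·0.35 + 22.2·0.04 + 104·0.73 + 104·0.01 + 9.1·0.03 = 90.734 sabins.
ᾱ = 90.734 / 338.6 = 0.2680.
Eyring denominator: −S ln(1−ᾱ) = 105.635.
V = 10.4 × 10 × 3.2 = 332.8 m³.
T = 0.161·V/[−S·ln(1−ᾱ)] = 0.161·332.8/105.635 = 0.51 s.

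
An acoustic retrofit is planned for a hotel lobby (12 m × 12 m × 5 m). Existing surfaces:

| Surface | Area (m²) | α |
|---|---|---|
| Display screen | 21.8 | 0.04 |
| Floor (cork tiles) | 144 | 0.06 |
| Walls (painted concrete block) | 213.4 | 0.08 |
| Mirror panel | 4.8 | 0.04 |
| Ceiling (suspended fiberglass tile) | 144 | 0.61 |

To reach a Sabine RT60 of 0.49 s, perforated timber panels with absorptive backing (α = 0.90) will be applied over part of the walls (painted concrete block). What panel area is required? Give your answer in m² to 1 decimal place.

148.7

Equivalent absorption area: A₁ = 21.8·0.04 + 144·0.06 + 213.4·0.08 + 4.8·0.04 + 144·0.61 = 114.616 m².
Required A₂ = 0.161·720/0.49 = 236.571 sabins.
ΔA needed = 236.571 − 114.616 = 121.955 sabins.
Net gain per m²: Δα = 0.90 − 0.08 = 0.82.
Area = ΔA/Δα = 121.955/0.82 = 148.7 m².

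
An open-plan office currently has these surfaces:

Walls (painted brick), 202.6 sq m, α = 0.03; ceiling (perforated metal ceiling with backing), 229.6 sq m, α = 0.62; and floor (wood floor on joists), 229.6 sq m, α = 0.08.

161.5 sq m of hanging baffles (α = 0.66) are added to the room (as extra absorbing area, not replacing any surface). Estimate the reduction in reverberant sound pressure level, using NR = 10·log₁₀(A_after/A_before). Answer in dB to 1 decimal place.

2.1 dB

Total absorption A_before = 202.6·0.03 + 229.6·0.62 + 229.6·0.08
  = 6.078 + 142.352 + 18.368 = 166.798 sq m sabins.
Added absorption = 161.5 × 0.66 = 106.590 sabins.
A_after = 166.798 + 106.590 = 273.388 sabins.
Reduction = 10 log₁₀(A_after/A_before) = 10 log₁₀(1.6390) = 2.1 dB.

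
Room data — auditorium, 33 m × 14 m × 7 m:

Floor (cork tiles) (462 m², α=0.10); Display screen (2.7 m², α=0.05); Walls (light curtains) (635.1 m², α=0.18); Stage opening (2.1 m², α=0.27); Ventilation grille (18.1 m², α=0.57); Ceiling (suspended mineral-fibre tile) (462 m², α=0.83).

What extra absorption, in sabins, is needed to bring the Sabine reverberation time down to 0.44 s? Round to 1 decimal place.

628.4 sabins

Equivalent absorption area: A₁ = 462·0.10 + 2.7·0.05 + 635.1·0.18 + 2.1·0.27 + 18.1·0.57 + 462·0.83 = 554.997 m².
Target A₂ = 0.161·3234/0.44 = 1183.350 sabins (V = 3234 m³).
Shortfall: 1183.350 − 554.997 = 628.4 sabins.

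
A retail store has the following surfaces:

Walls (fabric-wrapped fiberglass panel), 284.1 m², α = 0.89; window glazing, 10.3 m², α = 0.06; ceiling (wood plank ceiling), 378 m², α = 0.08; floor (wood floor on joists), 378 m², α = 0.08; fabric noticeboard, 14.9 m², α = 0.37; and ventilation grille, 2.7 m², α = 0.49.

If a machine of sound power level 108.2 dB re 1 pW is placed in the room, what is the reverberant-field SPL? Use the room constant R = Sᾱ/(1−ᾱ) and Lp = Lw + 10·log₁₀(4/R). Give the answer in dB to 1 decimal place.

87.6 dB

A = 320.783 sabins; S = 1068.0 m².
ᾱ = 0.3004, so room constant R = A/(1−ᾱ) = 458.523 m².
Lp = 108.2 + 10·log₁₀(4/458.523) = 108.2 + (-20.59) = 87.6 dB.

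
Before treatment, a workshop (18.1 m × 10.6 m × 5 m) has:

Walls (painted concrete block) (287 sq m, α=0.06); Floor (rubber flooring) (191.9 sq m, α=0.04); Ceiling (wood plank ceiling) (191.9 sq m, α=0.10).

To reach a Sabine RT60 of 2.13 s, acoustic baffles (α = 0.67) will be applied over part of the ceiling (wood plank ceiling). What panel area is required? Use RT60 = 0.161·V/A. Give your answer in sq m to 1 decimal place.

49.9

Total absorption A₁ = 287·0.06 + 191.9·0.04 + 191.9·0.10
  = 17.220 + 7.676 + 19.190 = 44.086 sq m sabins.
Required A₂ = 0.161·959.3/2.13 = 72.510 sabins.
ΔA needed = 72.510 − 44.086 = 28.424 sabins.
Net gain per sq m: Δα = 0.67 − 0.10 = 0.57.
Panel area = 28.424 / 0.57 = 49.9 sq m.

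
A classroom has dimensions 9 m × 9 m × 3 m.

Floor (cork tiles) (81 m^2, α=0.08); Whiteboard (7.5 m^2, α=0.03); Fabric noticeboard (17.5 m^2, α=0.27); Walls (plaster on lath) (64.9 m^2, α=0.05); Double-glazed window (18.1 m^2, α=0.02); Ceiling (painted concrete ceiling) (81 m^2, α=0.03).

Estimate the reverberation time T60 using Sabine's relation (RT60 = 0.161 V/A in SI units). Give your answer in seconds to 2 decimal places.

2.24 seconds

A = Σ Sᵢαᵢ = 81×0.08 + 7.5×0.03 + 17.5×0.27 + 64.9×0.05 + 18.1×0.02 + 81×0.03 = 17.467 sabins.
Volume V = 9 × 9 × 3 = 243 m³.
RT60 = 0.161 · V / A = 0.161 × 243 / 17.467 = 2.24 s.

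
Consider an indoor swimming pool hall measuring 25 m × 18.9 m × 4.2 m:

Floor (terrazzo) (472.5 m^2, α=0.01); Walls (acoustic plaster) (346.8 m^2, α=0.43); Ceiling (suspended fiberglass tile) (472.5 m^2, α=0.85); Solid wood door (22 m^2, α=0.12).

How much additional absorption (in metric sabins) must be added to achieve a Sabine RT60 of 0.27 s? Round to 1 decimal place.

Total absorption A₁ = 472.5×0.01 + 346.8×0.43 + 472.5×0.85 + 22×0.12
  = 4.725 + 149.124 + 401.625 + 2.640 = 558.114 m^2 sabins.
V = 1984.5 m³. Required absorption A₂ = 0.161 × 1984.5 / 0.27 = 1183.350 sabins.
Shortfall: 1183.350 − 558.114 = 625.2 sabins.

625.2 sabins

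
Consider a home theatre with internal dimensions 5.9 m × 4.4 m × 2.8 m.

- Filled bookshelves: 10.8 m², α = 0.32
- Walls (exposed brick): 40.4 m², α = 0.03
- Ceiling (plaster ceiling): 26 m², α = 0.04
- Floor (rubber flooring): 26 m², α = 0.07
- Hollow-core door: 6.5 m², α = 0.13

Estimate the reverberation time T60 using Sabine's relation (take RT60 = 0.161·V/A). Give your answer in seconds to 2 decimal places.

1.40 s

Summing Sᵢαᵢ: 3.456 + 1.212 + 1.040 + 1.820 + 0.845 → A = 8.373 sabins.
V = 5.9·4.4·2.8 = 72.688 m³.
RT60 = 0.161 · V / A = 0.161 × 72.688 / 8.373 = 1.40 s.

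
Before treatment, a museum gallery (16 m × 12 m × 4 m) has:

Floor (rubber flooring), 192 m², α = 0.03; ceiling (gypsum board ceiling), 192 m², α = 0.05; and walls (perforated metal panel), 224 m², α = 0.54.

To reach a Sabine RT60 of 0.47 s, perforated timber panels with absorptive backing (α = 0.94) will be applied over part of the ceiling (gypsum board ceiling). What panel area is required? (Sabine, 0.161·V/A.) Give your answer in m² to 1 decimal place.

142.4

Summing Sᵢαᵢ: 5.760 + 9.600 + 120.960 → A₁ = 136.320 sabins.
V = 768 m³. Target absorption A₂ = 0.161 × 768 / 0.47 = 263.081 sabins.
ΔA needed = 263.081 − 136.320 = 126.761 sabins.
Each m² of panel replacing the ceiling (gypsum board ceiling) adds (0.94 − 0.05) = 0.89 sabins.
Area = ΔA/Δα = 126.761/0.89 = 142.4 m².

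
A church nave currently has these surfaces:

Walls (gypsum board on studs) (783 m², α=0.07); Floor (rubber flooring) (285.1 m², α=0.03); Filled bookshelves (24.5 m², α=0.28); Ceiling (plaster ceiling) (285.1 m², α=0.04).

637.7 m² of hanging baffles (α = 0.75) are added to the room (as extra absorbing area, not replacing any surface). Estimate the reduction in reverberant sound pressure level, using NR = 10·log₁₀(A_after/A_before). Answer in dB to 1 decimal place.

8.4 dB

A_before = Σ Sᵢαᵢ = 783·0.07 + 285.1·0.03 + 24.5·0.28 + 285.1·0.04 = 81.627 sabins.
Added absorption = 637.7 × 0.75 = 478.275 sabins.
New total A_after = 559.902 sabins.
NR = 10·log₁₀(559.902/81.627) = 8.4 dB.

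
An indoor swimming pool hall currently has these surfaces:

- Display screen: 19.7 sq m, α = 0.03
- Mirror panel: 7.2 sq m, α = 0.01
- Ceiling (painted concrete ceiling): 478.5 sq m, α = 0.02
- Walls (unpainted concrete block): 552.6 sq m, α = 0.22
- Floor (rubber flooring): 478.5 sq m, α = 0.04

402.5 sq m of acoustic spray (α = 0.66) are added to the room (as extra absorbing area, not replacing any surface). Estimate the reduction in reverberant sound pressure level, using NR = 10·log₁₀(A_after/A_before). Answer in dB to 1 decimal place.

4.4 dB

A_before = Σ Sᵢαᵢ = 19.7·0.03 + 7.2·0.01 + 478.5·0.02 + 552.6·0.22 + 478.5·0.04 = 150.945 sabins.
Added absorption = 402.5 × 0.66 = 265.650 sabins.
A_after = 150.945 + 265.650 = 416.595 sabins.
NR = 10·log₁₀(416.595/150.945) = 4.4 dB.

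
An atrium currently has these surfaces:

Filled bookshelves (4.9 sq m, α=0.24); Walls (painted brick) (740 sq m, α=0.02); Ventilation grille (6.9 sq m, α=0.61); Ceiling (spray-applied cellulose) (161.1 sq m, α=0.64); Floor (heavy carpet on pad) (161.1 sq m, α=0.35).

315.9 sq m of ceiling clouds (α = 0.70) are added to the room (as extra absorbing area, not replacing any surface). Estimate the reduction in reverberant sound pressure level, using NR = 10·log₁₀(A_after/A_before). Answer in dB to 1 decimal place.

Summing Sᵢαᵢ: 1.176 + 14.800 + 4.209 + 103.104 + 56.385 → A_before = 179.674 sabins.
Added absorption = 315.9 × 0.70 = 221.130 sabins.
New total A_after = 400.804 sabins.
Reduction = 10 log₁₀(A_after/A_before) = 10 log₁₀(2.2307) = 3.5 dB.

3.5 dB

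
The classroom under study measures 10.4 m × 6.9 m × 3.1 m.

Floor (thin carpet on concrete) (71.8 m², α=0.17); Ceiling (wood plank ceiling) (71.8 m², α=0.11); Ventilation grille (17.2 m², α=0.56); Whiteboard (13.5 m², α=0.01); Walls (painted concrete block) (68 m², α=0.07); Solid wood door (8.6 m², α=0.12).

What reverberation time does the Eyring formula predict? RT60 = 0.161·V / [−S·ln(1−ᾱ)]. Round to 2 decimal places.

0.93 s

S = Σ Sᵢ = 250.9 m².
Σ(Sᵢαᵢ) = 71.8×0.17 + 71.8×0.11 + 17.2×0.56 + 13.5×0.01 + 68×0.07 + 8.6×0.12 = 35.663.
Mean coefficient ᾱ = A/S = 0.1421.
Eyring denominator: −S ln(1−ᾱ) = 38.455.
V = 10.4 × 6.9 × 3.1 = 222.456 m³.
RT60 = 0.161 × 222.456 / 38.455 = 0.93 s.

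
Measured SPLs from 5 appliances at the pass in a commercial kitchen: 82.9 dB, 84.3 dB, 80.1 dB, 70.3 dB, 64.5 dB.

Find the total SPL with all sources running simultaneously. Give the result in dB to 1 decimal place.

Σ 10^(Lᵢ/10) = 5.8e+08.
L_total = 10·log₁₀(5.8e+08) = 87.6 dB.

87.6 dB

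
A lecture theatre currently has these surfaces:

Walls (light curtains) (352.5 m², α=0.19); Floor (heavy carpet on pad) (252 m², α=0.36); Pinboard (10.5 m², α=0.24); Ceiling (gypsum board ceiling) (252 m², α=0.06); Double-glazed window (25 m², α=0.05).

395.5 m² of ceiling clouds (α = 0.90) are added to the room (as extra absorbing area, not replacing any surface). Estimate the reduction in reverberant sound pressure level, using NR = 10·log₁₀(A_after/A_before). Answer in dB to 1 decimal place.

Total absorption A_before = 352.5*0.19 + 252*0.36 + 10.5*0.24 + 252*0.06 + 25*0.05
  = 66.975 + 90.720 + 2.520 + 15.120 + 1.250 = 176.585 m² sabins.
Treatment contributes 395.5·0.90 = 355.950 sabins.
A_after = 176.585 + 355.950 = 532.535 sabins.
NR = 10·log₁₀(532.535/176.585) = 4.8 dB.

4.8 dB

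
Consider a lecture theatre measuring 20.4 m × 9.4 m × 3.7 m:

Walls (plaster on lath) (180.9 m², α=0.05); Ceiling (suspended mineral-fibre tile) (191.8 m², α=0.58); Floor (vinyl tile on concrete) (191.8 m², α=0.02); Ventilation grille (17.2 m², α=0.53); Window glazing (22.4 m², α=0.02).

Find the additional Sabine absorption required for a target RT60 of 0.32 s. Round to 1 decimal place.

223.3 sabins

Total absorption A₁ = 180.9*0.05 + 191.8*0.58 + 191.8*0.02 + 17.2*0.53 + 22.4*0.02
  = 9.045 + 111.244 + 3.836 + 9.116 + 0.448 = 133.689 m² sabins.
V = 709.512 m³. Required absorption A₂ = 0.161 × 709.512 / 0.32 = 356.973 sabins.
ΔA = A₂ − A₁ = 356.973 − 133.689 = 223.3 sabins.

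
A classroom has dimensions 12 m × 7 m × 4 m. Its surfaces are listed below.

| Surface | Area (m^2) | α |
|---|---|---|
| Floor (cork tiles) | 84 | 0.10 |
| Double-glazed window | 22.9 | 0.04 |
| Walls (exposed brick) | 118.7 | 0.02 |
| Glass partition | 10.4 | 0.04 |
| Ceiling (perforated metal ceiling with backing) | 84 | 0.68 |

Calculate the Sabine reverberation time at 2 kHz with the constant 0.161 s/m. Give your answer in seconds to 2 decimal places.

0.78 seconds

Equivalent absorption area: A = 84*0.10 + 22.9*0.04 + 118.7*0.02 + 10.4*0.04 + 84*0.68 = 69.226 m^2.
Room volume: 336 m³.
Sabine: RT60 = 0.161 × 336 / 69.226 = 0.78 s.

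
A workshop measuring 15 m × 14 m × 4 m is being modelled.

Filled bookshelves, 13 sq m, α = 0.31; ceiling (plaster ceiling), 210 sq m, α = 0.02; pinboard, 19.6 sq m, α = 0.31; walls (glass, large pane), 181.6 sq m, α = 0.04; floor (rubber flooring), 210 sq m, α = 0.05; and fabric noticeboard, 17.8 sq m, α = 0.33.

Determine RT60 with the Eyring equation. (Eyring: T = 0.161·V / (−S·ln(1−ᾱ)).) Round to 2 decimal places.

Total surface area S = 13 + 210 + 19.6 + 181.6 + 210 + 17.8 = 652.0 sq m.
Absorption A = 13×0.31 + 210×0.02 + 19.6×0.31 + 181.6×0.04 + 210×0.05 + 17.8×0.33 = 37.944 sabins.
Mean coefficient ᾱ = A/S = 0.0582.
Eyring denominator: −S ln(1−ᾱ) = 39.095.
V = 15 × 14 × 4 = 840 m³.
T = 0.161·V/[−S·ln(1−ᾱ)] = 0.161·840/39.095 = 3.46 s.

3.46 sec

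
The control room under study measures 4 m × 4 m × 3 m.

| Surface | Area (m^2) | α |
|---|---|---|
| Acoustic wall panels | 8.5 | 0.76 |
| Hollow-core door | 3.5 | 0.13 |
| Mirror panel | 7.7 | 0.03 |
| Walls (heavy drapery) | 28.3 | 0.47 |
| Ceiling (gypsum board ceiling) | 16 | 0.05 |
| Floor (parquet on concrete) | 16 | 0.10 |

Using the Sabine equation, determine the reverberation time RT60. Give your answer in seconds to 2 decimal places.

0.34 seconds

Equivalent absorption area: A = 8.5*0.76 + 3.5*0.13 + 7.7*0.03 + 28.3*0.47 + 16*0.05 + 16*0.10 = 22.847 m^2.
Volume V = 4 × 4 × 3 = 48 m³.
Sabine: RT60 = 0.161 × 48 / 22.847 = 0.34 s.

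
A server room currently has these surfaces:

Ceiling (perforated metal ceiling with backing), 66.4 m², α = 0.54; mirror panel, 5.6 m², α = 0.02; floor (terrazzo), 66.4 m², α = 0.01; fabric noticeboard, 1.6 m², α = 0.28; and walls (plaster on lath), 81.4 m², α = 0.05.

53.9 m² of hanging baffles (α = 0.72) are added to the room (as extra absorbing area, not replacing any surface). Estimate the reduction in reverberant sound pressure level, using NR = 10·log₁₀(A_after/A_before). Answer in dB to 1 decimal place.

2.9 dB

Equivalent absorption area: A_before = 66.4·0.54 + 5.6·0.02 + 66.4·0.01 + 1.6·0.28 + 81.4·0.05 = 41.150 m².
Added absorption = 53.9 × 0.72 = 38.808 sabins.
A_after = 41.150 + 38.808 = 79.958 sabins.
Reduction = 10 log₁₀(A_after/A_before) = 10 log₁₀(1.9431) = 2.9 dB.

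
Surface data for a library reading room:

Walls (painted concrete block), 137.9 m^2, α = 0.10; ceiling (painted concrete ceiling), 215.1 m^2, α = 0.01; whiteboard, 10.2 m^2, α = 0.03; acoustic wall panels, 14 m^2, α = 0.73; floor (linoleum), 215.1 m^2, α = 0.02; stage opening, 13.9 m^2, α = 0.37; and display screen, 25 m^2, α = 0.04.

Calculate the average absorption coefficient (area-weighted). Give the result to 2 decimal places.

0.06

S = Σ Sᵢ = 137.9 + 215.1 + 10.2 + 14 + 215.1 + 13.9 + 25 = 631.2 m^2.
Weighted sum Σ Sα = 36.912.
ᾱ = A/S = 0.06.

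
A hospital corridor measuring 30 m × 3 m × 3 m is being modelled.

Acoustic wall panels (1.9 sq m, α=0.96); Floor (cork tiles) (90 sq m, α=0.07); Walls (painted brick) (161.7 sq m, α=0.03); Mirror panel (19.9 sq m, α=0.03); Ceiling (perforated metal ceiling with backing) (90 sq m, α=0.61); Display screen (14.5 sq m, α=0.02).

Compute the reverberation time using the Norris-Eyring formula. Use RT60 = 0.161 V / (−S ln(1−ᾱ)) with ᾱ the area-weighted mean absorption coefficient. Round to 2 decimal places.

0.57 seconds

Total surface area S = 1.9 + 90 + 161.7 + 19.9 + 90 + 14.5 = 378.0 sq m.
Σ(Sᵢαᵢ) = 1.9×0.96 + 90×0.07 + 161.7×0.03 + 19.9×0.03 + 90×0.61 + 14.5×0.02 = 68.762.
Mean coefficient ᾱ = A/S = 0.1819.
Eyring denominator: −S ln(1−ᾱ) = 75.891.
V = 30 × 3 × 3 = 270 m³.
RT60 = 0.161 × 270 / 75.891 = 0.57 s.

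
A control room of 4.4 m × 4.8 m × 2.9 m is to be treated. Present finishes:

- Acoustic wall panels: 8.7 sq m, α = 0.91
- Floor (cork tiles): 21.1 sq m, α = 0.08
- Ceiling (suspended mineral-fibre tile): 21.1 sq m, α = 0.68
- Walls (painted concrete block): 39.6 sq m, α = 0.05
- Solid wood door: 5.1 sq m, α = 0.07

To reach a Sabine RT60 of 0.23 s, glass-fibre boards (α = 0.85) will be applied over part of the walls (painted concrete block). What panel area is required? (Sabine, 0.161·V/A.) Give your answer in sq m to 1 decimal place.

20.7

Equivalent absorption area: A₁ = 8.7·0.91 + 21.1·0.08 + 21.1·0.68 + 39.6·0.05 + 5.1·0.07 = 26.290 sq m.
Required A₂ = 0.161·61.248/0.23 = 42.874 sabins.
Absorption to add: 42.874 − 26.290 = 16.584 sabins.
Net gain per sq m: Δα = 0.85 − 0.05 = 0.80.
Panel area = 16.584 / 0.80 = 20.7 sq m.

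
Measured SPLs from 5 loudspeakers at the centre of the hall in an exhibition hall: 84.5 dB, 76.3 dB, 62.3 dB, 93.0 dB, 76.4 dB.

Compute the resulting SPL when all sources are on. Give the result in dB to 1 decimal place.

Sum in the linear (power) domain: Σ 10^(Lᵢ/10) = 10^(84.5/10) + 10^(76.3/10) + 10^(62.3/10) + 10^(93.0/10) + 10^(76.4/10) = 2.365e+09.
Back to dB: 10·log₁₀ Σ = 93.7 dB.

93.7 dB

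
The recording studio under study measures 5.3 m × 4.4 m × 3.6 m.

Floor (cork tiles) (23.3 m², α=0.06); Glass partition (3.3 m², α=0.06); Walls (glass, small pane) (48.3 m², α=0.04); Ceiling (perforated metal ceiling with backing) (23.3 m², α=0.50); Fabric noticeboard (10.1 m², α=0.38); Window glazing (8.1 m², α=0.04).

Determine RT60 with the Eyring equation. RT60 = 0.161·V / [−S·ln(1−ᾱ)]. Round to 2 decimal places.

0.64 seconds

Total surface area S = 23.3 + 3.3 + 48.3 + 23.3 + 10.1 + 8.1 = 116.4 m².
Absorption A = 23.3×0.06 + 3.3×0.06 + 48.3×0.04 + 23.3×0.50 + 10.1×0.38 + 8.1×0.04 = 19.340 sabins.
Mean coefficient ᾱ = A/S = 0.1662.
Eyring denominator: −S ln(1−ᾱ) = 21.157.
V = 5.3 × 4.4 × 3.6 = 83.952 m³.
RT60 = 0.161 × 83.952 / 21.157 = 0.64 s.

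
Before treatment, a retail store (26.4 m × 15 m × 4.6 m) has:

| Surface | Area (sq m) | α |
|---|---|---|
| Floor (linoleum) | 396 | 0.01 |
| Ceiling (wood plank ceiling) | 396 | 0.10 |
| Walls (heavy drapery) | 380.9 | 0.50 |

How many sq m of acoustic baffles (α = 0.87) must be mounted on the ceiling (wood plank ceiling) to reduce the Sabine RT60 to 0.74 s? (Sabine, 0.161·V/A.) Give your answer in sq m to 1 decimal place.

210.8

Equivalent absorption area: A₁ = 396·0.01 + 396·0.10 + 380.9·0.50 = 234.010 sq m.
V = 1821.6 m³. Target absorption A₂ = 0.161 × 1821.6 / 0.74 = 396.321 sabins.
ΔA needed = 396.321 − 234.010 = 162.311 sabins.
Each sq m of panel replacing the ceiling (wood plank ceiling) adds (0.87 − 0.10) = 0.77 sabins.
Area = ΔA/Δα = 162.311/0.77 = 210.8 sq m.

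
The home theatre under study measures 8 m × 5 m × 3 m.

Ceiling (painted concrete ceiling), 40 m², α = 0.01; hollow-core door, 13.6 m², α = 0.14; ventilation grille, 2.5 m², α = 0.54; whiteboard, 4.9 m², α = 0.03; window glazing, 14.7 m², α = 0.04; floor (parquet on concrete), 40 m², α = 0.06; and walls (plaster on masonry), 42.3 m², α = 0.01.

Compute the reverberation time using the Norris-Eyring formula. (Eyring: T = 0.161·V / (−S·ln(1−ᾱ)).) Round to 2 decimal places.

2.62 s

Total surface area S = 40 + 13.6 + 2.5 + 4.9 + 14.7 + 40 + 42.3 = 158.0 m².
Σ(Sᵢαᵢ) = 40·0.01 + 13.6·0.14 + 2.5·0.54 + 4.9·0.03 + 14.7·0.04 + 40·0.06 + 42.3·0.01 = 7.212.
ᾱ = 7.212 / 158.0 = 0.0456.
Eyring denominator: −S ln(1−ᾱ) = 7.374.
V = 8 × 5 × 3 = 120 m³.
T = 0.161·V/[−S·ln(1−ᾱ)] = 0.161·120/7.374 = 2.62 s.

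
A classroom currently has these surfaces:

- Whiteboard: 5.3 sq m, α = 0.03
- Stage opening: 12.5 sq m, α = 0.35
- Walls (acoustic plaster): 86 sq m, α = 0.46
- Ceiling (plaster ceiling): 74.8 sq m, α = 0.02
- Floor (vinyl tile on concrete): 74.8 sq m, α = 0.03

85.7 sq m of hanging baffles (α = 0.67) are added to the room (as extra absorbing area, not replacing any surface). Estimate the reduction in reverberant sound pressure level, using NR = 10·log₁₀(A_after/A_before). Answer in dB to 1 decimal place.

3.4 dB

A_before = Σ Sᵢαᵢ = 5.3×0.03 + 12.5×0.35 + 86×0.46 + 74.8×0.02 + 74.8×0.03 = 47.834 sabins.
Added absorption = 85.7 × 0.67 = 57.419 sabins.
New total A_after = 105.253 sabins.
NR = 10·log₁₀(105.253/47.834) = 3.4 dB.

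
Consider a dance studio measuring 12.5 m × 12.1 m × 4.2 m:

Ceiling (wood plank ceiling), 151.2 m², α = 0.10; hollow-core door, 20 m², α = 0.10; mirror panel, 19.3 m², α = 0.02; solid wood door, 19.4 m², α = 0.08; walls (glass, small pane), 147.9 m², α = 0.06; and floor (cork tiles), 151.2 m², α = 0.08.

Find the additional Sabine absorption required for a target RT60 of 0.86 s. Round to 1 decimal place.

78.9 sabins

Summing Sᵢαᵢ: 15.120 + 2.000 + 0.386 + 1.552 + 8.874 + 12.096 → A₁ = 40.028 sabins.
V = 635.25 m³. Required absorption A₂ = 0.161 × 635.25 / 0.86 = 118.925 sabins.
Additional absorption ΔA = 118.925 − 40.028 = 78.9 sabins.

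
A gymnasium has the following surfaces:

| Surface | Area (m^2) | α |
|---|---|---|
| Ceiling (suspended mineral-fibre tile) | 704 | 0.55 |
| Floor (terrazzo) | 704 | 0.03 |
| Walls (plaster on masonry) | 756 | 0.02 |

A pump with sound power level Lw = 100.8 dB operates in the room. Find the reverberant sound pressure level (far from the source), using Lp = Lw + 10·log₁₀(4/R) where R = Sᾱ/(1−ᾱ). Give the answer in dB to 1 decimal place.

79.6 dB

A = 423.440 sabins; S = 2164.0 m^2.
ᾱ = 0.1957, so room constant R = A/(1−ᾱ) = 526.470 m^2.
Lp = Lw + 10 log₁₀(4/R) = 100.8 -21.19 = 79.6 dB.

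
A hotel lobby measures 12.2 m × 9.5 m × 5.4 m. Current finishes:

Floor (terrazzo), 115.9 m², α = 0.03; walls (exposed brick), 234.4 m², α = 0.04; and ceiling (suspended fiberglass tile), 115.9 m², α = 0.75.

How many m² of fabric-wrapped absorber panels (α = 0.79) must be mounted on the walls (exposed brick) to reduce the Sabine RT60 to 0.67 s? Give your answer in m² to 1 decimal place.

67.5

A₁ = Σ Sᵢαᵢ = 115.9*0.03 + 234.4*0.04 + 115.9*0.75 = 99.778 sabins.
V = 625.86 m³. Target absorption A₂ = 0.161 × 625.86 / 0.67 = 150.393 sabins.
ΔA needed = 150.393 − 99.778 = 50.615 sabins.
Each m² of panel replacing the walls (exposed brick) adds (0.79 − 0.04) = 0.75 sabins.
Area = ΔA/Δα = 50.615/0.75 = 67.5 m².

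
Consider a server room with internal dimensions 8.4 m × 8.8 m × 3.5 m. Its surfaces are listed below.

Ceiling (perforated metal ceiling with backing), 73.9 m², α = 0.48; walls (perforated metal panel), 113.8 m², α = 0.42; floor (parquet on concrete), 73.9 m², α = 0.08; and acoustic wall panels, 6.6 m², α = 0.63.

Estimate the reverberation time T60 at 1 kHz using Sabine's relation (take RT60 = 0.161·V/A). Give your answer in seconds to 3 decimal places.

Summing Sᵢαᵢ: 35.472 + 47.796 + 5.912 + 4.158 → A = 93.338 sabins.
V = 8.4·8.8·3.5 = 258.72 m³.
Sabine: RT60 = 0.161 × 258.72 / 93.338 = 0.446 s.

0.446 s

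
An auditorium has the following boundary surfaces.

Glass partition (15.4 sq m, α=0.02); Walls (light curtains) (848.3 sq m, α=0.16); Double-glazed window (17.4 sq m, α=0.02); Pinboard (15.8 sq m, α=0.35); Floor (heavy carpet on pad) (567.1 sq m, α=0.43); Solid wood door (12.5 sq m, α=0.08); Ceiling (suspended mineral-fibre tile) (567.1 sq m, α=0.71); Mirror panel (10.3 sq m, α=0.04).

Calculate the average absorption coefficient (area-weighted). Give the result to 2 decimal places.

0.38

S = Σ Sᵢ = 15.4 + 848.3 + 17.4 + 15.8 + 567.1 + 12.5 + 567.1 + 10.3 = 2053.9 sq m.
Σ(Sᵢαᵢ) = 15.4*0.02 + 848.3*0.16 + 17.4*0.02 + 15.8*0.35 + 567.1*0.43 + 12.5*0.08 + 567.1*0.71 + 10.3*0.04 = 789.820.
ᾱ = 789.820 / 2053.9 = 0.38.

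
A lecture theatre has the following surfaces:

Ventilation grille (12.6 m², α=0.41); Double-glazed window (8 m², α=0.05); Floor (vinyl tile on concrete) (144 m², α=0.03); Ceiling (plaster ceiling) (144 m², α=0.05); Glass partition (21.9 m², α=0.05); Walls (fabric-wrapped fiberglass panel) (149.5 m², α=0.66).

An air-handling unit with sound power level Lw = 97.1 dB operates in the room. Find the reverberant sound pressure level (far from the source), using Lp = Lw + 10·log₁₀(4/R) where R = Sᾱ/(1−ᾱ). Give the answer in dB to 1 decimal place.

A = 116.851 sabins; S = 480.0 m².
ᾱ = 0.2434, so room constant R = A/(1−ᾱ) = 154.442 m².
Lp = 97.1 + 10·log₁₀(4/154.442) = 97.1 + (-15.87) = 81.2 dB.

81.2 dB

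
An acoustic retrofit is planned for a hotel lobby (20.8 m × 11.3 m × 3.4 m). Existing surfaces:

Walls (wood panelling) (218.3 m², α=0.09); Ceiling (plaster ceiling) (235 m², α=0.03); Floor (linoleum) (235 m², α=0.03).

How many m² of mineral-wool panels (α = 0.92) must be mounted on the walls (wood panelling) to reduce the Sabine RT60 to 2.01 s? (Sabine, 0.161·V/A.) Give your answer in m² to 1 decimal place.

A₁ = Σ Sᵢαᵢ = 218.3·0.09 + 235·0.03 + 235·0.03 = 33.747 sabins.
Required A₂ = 0.161·799.136/2.01 = 64.010 sabins.
ΔA needed = 64.010 − 33.747 = 30.263 sabins.
Net gain per m²: Δα = 0.92 − 0.09 = 0.83.
Area = ΔA/Δα = 30.263/0.83 = 36.5 m².

36.5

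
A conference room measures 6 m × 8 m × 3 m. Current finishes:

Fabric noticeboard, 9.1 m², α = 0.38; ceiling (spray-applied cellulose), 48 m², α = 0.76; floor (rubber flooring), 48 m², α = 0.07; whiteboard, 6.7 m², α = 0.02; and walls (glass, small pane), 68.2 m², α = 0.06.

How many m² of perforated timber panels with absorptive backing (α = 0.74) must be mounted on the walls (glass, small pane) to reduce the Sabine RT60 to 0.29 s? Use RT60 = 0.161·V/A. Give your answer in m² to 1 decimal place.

47.7

Equivalent absorption area: A₁ = 9.1·0.38 + 48·0.76 + 48·0.07 + 6.7·0.02 + 68.2·0.06 = 47.524 m².
Required A₂ = 0.161·144/0.29 = 79.945 sabins.
ΔA needed = 79.945 − 47.524 = 32.421 sabins.
Net gain per m²: Δα = 0.74 − 0.06 = 0.68.
Panel area = 32.421 / 0.68 = 47.7 m².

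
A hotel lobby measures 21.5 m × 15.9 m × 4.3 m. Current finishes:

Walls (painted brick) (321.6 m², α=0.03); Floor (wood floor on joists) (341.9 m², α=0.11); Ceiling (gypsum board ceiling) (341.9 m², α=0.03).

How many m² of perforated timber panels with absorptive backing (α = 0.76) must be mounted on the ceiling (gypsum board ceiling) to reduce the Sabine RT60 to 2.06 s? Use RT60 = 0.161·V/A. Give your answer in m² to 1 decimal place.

78.6

A₁ = Σ Sᵢαᵢ = 321.6*0.03 + 341.9*0.11 + 341.9*0.03 = 57.514 sabins.
Required A₂ = 0.161·1469.955/2.06 = 114.885 sabins.
ΔA needed = 114.885 − 57.514 = 57.371 sabins.
Each m² of panel replacing the ceiling (gypsum board ceiling) adds (0.76 − 0.03) = 0.73 sabins.
Area = ΔA/Δα = 57.371/0.73 = 78.6 m².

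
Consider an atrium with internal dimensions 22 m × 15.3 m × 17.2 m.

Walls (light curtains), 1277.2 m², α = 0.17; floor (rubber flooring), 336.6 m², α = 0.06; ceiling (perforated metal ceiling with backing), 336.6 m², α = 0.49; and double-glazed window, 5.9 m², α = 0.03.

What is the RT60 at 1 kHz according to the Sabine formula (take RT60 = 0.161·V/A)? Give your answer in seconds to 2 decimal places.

2.32 sec

A = Σ Sᵢαᵢ = 1277.2·0.17 + 336.6·0.06 + 336.6·0.49 + 5.9·0.03 = 402.431 sabins.
Volume V = 22 × 15.3 × 17.2 = 5789.52 m³.
RT60 = 0.161 · V / A = 0.161 × 5789.52 / 402.431 = 2.32 s.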